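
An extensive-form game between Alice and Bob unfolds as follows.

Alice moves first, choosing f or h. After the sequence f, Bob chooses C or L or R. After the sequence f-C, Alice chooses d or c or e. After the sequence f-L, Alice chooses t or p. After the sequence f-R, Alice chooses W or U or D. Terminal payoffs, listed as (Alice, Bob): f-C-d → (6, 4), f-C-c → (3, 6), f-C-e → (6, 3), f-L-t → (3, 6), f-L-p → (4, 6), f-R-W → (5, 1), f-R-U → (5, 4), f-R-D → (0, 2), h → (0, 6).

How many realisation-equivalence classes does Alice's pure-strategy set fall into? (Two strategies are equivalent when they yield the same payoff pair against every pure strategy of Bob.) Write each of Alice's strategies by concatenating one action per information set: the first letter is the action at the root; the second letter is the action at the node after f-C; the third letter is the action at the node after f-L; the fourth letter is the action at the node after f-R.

19

Alice has 36 pure strategies: fdtW, fdtU, fdtD, fdpW, fdpU, fdpD, fctW, fctU, fctD, fcpW, fcpU, fcpD, fetW, fetU, fetD, fepW, fepU, fepD, hdtW, hdtU, hdtD, hdpW, hdpU, hdpD, hctW, hctU, hctD, hcpW, hcpU, hcpD, hetW, hetU, hetD, hepW, hepU, hepD. Columns: C, L, R.
{fdtW} → row (6,4) (3,6) (5,1)
{fdtU} → row (6,4) (3,6) (5,4)
{fdtD} → row (6,4) (3,6) (0,2)
{fdpW} → row (6,4) (4,6) (5,1)
{fdpU} → row (6,4) (4,6) (5,4)
{fdpD} → row (6,4) (4,6) (0,2)
{fctW} → row (3,6) (3,6) (5,1)
{fctU} → row (3,6) (3,6) (5,4)
{fctD} → row (3,6) (3,6) (0,2)
{fcpW} → row (3,6) (4,6) (5,1)
{fcpU} → row (3,6) (4,6) (5,4)
{fcpD} → row (3,6) (4,6) (0,2)
{fetW} → row (6,3) (3,6) (5,1)
{fetU} → row (6,3) (3,6) (5,4)
{fetD} → row (6,3) (3,6) (0,2)
{fepW} → row (6,3) (4,6) (5,1)
{fepU} → row (6,3) (4,6) (5,4)
{fepD} → row (6,3) (4,6) (0,2)
{hdtW, hdtU, hdtD, hdpW, hdpU, hdpD, hctW, hctU, hctD, hcpW, hcpU, hcpD, hetW, hetU, hetD, hepW, hepU, hepD} → row (0,6) (0,6) (0,6)
That's 19 distinct rows out of 36 strategies.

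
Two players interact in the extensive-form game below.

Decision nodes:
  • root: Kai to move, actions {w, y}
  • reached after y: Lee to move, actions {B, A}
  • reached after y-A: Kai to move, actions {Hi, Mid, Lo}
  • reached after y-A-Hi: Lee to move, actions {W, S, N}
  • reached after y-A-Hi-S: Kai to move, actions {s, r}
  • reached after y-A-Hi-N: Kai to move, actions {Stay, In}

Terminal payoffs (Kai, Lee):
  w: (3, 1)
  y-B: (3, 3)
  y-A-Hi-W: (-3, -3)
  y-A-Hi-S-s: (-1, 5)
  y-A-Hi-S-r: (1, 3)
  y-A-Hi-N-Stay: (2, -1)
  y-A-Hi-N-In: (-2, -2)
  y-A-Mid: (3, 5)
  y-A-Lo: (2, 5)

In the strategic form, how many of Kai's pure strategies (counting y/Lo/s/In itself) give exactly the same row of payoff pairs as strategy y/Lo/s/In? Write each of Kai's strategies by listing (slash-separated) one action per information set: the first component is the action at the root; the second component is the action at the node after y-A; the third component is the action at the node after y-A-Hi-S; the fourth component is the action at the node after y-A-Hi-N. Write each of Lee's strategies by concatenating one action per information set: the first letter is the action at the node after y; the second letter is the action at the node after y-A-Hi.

4

Row for y/Lo/s/In (columns BW, BS, BN, AW, AS, AN): (3,3) (3,3) (3,3) (2,5) (2,5) (2,5).
Under y/Lo/s/In, Kai's choice at the node after y-A-Hi-S and at the node after y-A-Hi-N can never be reached regardless of what Lee does, so varying those choices leaves every outcome unchanged.
Holding the reachable choices fixed and varying the unreachable ones freely already gives 2 × 2 = 4 equivalent strategies.
No other strategy reproduces this row, so those 4 are the full class: y/Lo/s/Stay, y/Lo/s/In, y/Lo/r/Stay, y/Lo/r/In.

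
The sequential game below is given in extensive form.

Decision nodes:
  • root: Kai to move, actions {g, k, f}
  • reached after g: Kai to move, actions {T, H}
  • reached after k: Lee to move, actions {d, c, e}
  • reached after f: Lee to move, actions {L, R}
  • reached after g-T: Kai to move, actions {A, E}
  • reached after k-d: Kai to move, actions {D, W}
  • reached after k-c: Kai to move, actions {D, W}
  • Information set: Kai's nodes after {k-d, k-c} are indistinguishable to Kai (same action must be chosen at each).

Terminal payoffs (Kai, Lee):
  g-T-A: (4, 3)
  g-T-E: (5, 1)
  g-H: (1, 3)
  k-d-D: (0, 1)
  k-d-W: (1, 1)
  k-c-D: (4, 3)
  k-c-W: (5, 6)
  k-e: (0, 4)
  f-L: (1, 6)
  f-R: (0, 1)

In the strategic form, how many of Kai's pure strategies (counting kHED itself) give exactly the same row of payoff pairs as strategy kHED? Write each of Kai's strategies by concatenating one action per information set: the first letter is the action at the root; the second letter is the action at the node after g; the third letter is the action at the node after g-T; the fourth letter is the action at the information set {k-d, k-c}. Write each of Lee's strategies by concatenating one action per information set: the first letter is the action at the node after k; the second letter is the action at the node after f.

Row for kHED (columns dL, dR, cL, cR, eL, eR): (0,1) (0,1) (4,3) (4,3) (0,4) (0,4).
Under kHED, Kai's choice at the node after g and at the node after g-T can never be reached regardless of what Lee does, so varying those choices leaves every outcome unchanged.
Holding the reachable choices fixed and varying the unreachable ones freely already gives 2 × 2 = 4 equivalent strategies.
No other strategy reproduces this row, so those 4 are the full class: kTAD, kTED, kHAD, kHED.

4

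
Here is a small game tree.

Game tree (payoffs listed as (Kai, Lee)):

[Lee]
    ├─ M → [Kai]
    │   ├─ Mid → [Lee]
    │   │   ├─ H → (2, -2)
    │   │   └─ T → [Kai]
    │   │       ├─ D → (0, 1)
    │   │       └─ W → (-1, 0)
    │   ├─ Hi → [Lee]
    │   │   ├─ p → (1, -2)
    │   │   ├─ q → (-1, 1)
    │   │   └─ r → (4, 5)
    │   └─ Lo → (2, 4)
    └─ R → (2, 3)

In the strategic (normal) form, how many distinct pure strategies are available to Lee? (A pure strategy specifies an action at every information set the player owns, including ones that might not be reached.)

Lee owns the root with actions {M, R} — two choices.
Lee owns the node after M-Mid with actions {H, T} — two choices.
Lee owns the node after M-Hi with actions {p, q, r} — three choices.
A pure strategy fixes one action at each information set independently, so the count is the product 2 × 2 × 3 = 12.

12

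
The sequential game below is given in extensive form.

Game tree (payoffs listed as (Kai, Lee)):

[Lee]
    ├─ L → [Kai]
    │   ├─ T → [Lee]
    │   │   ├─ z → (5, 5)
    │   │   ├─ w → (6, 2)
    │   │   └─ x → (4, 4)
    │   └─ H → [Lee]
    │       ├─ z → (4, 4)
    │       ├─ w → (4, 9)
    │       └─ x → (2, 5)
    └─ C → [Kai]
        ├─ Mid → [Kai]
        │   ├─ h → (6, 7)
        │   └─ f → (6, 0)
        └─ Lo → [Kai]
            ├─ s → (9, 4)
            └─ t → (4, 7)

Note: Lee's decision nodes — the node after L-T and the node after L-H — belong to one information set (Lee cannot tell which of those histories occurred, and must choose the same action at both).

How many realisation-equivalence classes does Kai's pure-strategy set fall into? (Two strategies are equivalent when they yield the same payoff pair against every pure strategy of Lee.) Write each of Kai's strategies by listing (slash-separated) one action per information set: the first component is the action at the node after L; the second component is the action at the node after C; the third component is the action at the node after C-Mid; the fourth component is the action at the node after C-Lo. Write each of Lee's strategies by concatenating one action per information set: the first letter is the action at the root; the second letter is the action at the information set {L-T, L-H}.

8

Kai has 16 pure strategies: T/Mid/h/s, T/Mid/h/t, T/Mid/f/s, T/Mid/f/t, T/Lo/h/s, T/Lo/h/t, T/Lo/f/s, T/Lo/f/t, H/Mid/h/s, H/Mid/h/t, H/Mid/f/s, H/Mid/f/t, H/Lo/h/s, H/Lo/h/t, H/Lo/f/s, H/Lo/f/t. Columns: Lz, Lw, Lx, Cz, Cw, Cx.
{T/Mid/h/s, T/Mid/h/t} → row (5,5) (6,2) (4,4) (6,7) (6,7) (6,7)
{T/Mid/f/s, T/Mid/f/t} → row (5,5) (6,2) (4,4) (6,0) (6,0) (6,0)
{T/Lo/h/s, T/Lo/f/s} → row (5,5) (6,2) (4,4) (9,4) (9,4) (9,4)
{T/Lo/h/t, T/Lo/f/t} → row (5,5) (6,2) (4,4) (4,7) (4,7) (4,7)
{H/Mid/h/s, H/Mid/h/t} → row (4,4) (4,9) (2,5) (6,7) (6,7) (6,7)
{H/Mid/f/s, H/Mid/f/t} → row (4,4) (4,9) (2,5) (6,0) (6,0) (6,0)
{H/Lo/h/s, H/Lo/f/s} → row (4,4) (4,9) (2,5) (9,4) (9,4) (9,4)
{H/Lo/h/t, H/Lo/f/t} → row (4,4) (4,9) (2,5) (4,7) (4,7) (4,7)
That's 8 distinct rows out of 16 strategies.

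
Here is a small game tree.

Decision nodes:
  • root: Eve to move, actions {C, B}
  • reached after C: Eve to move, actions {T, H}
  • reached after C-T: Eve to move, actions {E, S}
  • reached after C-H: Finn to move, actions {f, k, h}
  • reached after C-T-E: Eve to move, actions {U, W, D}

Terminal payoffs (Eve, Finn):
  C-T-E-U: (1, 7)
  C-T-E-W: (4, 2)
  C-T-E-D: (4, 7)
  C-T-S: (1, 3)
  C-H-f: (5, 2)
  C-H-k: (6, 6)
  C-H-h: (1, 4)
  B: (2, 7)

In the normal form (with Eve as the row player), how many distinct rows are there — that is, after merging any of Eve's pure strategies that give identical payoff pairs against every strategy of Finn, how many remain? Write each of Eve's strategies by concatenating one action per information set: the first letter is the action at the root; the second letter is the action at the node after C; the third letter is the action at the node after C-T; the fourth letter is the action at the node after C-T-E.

6

Eve has 24 pure strategies: CTEU, CTEW, CTED, CTSU, CTSW, CTSD, CHEU, CHEW, CHED, CHSU, CHSW, CHSD, BTEU, BTEW, BTED, BTSU, BTSW, BTSD, BHEU, BHEW, BHED, BHSU, BHSW, BHSD. Columns: f, k, h.
{CTEU} → row (1,7) (1,7) (1,7)
{CTEW} → row (4,2) (4,2) (4,2)
{CTED} → row (4,7) (4,7) (4,7)
{CTSU, CTSW, CTSD} → row (1,3) (1,3) (1,3)
{CHEU, CHEW, CHED, CHSU, CHSW, CHSD} → row (5,2) (6,6) (1,4)
{BTEU, BTEW, BTED, BTSU, BTSW, BTSD, BHEU, BHEW, BHED, BHSU, BHSW, BHSD} → row (2,7) (2,7) (2,7)
That's 6 distinct rows out of 24 strategies.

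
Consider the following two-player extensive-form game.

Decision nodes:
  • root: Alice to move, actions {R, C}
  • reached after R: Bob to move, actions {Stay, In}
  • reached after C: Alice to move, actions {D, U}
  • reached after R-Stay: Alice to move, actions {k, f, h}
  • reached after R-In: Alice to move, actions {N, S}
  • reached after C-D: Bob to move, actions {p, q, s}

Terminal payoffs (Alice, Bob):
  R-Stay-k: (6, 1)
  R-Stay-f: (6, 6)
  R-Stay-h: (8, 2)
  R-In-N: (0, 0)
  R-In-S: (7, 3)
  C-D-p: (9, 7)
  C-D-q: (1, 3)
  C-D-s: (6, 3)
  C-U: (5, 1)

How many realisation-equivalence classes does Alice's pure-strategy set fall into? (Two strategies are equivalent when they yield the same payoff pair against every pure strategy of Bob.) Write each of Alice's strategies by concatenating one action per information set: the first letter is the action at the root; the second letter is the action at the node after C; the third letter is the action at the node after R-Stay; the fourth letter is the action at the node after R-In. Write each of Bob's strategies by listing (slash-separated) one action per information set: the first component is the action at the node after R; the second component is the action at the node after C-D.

8

Alice has 24 pure strategies: RDkN, RDkS, RDfN, RDfS, RDhN, RDhS, RUkN, RUkS, RUfN, RUfS, RUhN, RUhS, CDkN, CDkS, CDfN, CDfS, CDhN, CDhS, CUkN, CUkS, CUfN, CUfS, CUhN, CUhS. Columns: Stay/p, Stay/q, Stay/s, In/p, In/q, In/s.
{RDkN, RUkN} → row (6,1) (6,1) (6,1) (0,0) (0,0) (0,0)
{RDkS, RUkS} → row (6,1) (6,1) (6,1) (7,3) (7,3) (7,3)
{RDfN, RUfN} → row (6,6) (6,6) (6,6) (0,0) (0,0) (0,0)
{RDfS, RUfS} → row (6,6) (6,6) (6,6) (7,3) (7,3) (7,3)
{RDhN, RUhN} → row (8,2) (8,2) (8,2) (0,0) (0,0) (0,0)
{RDhS, RUhS} → row (8,2) (8,2) (8,2) (7,3) (7,3) (7,3)
{CDkN, CDkS, CDfN, CDfS, CDhN, CDhS} → row (9,7) (1,3) (6,3) (9,7) (1,3) (6,3)
{CUkN, CUkS, CUfN, CUfS, CUhN, CUhS} → row (5,1) (5,1) (5,1) (5,1) (5,1) (5,1)
That's 8 distinct rows out of 24 strategies.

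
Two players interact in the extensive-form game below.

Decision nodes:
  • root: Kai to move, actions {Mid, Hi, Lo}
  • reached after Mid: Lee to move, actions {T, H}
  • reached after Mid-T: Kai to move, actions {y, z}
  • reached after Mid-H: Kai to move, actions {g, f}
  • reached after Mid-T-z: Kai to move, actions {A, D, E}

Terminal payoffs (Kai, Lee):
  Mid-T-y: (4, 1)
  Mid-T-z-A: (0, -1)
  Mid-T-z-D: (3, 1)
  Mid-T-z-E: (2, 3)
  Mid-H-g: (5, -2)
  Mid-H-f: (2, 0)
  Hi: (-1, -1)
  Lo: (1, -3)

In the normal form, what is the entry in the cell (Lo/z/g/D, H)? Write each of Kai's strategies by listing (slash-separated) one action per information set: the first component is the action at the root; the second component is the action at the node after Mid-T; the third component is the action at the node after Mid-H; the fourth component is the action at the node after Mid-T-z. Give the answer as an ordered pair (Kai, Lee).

(1, -3)

Trace the play path from the root:
  Kai plays Lo
→ terminal payoff (1, -3).
(Kai's choice at the node after Mid-T is never reached on this path, so it doesn't affect the outcome.)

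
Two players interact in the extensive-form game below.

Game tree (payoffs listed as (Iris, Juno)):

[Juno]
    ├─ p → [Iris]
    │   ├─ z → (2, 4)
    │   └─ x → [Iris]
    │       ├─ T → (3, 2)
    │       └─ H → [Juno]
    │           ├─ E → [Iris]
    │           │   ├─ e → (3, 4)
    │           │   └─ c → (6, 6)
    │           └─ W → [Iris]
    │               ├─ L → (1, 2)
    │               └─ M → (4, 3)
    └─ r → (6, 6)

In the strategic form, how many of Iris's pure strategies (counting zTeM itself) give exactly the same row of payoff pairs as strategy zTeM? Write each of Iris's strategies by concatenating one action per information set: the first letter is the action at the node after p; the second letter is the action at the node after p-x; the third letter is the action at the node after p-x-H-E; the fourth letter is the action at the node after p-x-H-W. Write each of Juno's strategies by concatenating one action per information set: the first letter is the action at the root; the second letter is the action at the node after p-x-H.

Row for zTeM (columns pE, pW, rE, rW): (2,4) (2,4) (6,6) (6,6).
Under zTeM, Iris's choice at the node after p-x and at the node after p-x-H-E and at the node after p-x-H-W can never be reached regardless of what Juno does, so varying those choices leaves every outcome unchanged.
Holding the reachable choices fixed and varying the unreachable ones freely already gives 2 × 2 × 2 = 8 equivalent strategies.
No other strategy reproduces this row, so those 8 are the full class: zTeL, zTeM, zTcL, zTcM, zHeL, zHeM, zHcL, zHcM.

8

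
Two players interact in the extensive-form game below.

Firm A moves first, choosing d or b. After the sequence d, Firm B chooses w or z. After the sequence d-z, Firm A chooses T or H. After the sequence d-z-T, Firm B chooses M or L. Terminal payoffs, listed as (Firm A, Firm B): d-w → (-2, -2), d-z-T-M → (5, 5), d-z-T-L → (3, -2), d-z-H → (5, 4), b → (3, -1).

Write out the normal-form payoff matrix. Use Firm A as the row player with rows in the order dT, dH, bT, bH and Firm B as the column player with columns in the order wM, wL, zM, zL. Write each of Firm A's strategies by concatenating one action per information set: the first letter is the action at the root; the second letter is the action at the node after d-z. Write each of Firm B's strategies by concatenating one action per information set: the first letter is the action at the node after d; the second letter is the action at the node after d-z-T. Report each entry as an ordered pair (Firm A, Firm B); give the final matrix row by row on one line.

dT: (-2,-2) (-2,-2) (5,5) (3,-2) | dH: (-2,-2) (-2,-2) (5,4) (5,4) | bT: (3,-1) (3,-1) (3,-1) (3,-1) | bH: (3,-1) (3,-1) (3,-1) (3,-1)

           wM       wL       zM       zL
  dT  (-2,-2)  (-2,-2)    (5,5)   (3,-2)
  dH  (-2,-2)  (-2,-2)    (5,4)    (5,4)
  bT   (3,-1)   (3,-1)   (3,-1)   (3,-1)
  bH   (3,-1)   (3,-1)   (3,-1)   (3,-1)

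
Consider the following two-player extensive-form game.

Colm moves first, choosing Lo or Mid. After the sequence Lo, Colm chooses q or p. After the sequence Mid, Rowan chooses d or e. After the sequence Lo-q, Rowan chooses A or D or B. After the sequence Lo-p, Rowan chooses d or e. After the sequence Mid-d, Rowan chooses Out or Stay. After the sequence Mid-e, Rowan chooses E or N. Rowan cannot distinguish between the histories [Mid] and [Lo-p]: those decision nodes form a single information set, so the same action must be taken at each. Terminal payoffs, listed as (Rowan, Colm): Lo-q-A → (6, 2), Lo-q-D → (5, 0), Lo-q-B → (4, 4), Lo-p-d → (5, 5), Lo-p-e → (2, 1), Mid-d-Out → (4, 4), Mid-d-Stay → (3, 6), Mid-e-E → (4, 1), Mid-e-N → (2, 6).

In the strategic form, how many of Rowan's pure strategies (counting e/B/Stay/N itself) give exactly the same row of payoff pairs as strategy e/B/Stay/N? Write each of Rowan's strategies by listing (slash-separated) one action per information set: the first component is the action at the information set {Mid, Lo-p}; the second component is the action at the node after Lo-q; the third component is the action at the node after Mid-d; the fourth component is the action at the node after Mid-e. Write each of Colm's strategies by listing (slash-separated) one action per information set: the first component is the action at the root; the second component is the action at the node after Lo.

Row for e/B/Stay/N (columns Lo/q, Lo/p, Mid/q, Mid/p): (4,4) (2,1) (2,6) (2,6).
Under e/B/Stay/N, Rowan's choice at the node after Mid-d can never be reached regardless of what Colm does, so varying those choices leaves every outcome unchanged.
Holding the reachable choices fixed and varying the unreachable one freely already gives 2 equivalent strategies.
No other strategy reproduces this row, so those 2 are the full class: e/B/Out/N, e/B/Stay/N.

2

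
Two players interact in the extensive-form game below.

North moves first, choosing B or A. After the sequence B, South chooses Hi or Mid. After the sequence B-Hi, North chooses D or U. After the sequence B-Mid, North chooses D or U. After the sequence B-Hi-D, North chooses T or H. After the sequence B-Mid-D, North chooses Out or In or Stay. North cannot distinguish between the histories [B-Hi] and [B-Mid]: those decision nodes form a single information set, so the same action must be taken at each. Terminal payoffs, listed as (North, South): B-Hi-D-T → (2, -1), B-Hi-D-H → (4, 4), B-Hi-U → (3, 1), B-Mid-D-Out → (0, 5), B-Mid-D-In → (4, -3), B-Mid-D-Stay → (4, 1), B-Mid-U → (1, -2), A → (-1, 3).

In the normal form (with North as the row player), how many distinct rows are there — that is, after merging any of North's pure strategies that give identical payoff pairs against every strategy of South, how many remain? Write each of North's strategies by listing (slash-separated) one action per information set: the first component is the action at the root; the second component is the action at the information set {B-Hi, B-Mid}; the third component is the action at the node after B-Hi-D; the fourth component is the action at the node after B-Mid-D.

North has 24 pure strategies: B/D/T/Out, B/D/T/In, B/D/T/Stay, B/D/H/Out, B/D/H/In, B/D/H/Stay, B/U/T/Out, B/U/T/In, B/U/T/Stay, B/U/H/Out, B/U/H/In, B/U/H/Stay, A/D/T/Out, A/D/T/In, A/D/T/Stay, A/D/H/Out, A/D/H/In, A/D/H/Stay, A/U/T/Out, A/U/T/In, A/U/T/Stay, A/U/H/Out, A/U/H/In, A/U/H/Stay. Columns: Hi, Mid.
{B/D/T/Out} → row (2,-1) (0,5)
{B/D/T/In} → row (2,-1) (4,-3)
{B/D/T/Stay} → row (2,-1) (4,1)
{B/D/H/Out} → row (4,4) (0,5)
{B/D/H/In} → row (4,4) (4,-3)
{B/D/H/Stay} → row (4,4) (4,1)
{B/U/T/Out, B/U/T/In, B/U/T/Stay, B/U/H/Out, B/U/H/In, B/U/H/Stay} → row (3,1) (1,-2)
{A/D/T/Out, A/D/T/In, A/D/T/Stay, A/D/H/Out, A/D/H/In, A/D/H/Stay, A/U/T/Out, A/U/T/In, A/U/T/Stay, A/U/H/Out, A/U/H/In, A/U/H/Stay} → row (-1,3) (-1,3)
That's 8 distinct rows out of 24 strategies.

8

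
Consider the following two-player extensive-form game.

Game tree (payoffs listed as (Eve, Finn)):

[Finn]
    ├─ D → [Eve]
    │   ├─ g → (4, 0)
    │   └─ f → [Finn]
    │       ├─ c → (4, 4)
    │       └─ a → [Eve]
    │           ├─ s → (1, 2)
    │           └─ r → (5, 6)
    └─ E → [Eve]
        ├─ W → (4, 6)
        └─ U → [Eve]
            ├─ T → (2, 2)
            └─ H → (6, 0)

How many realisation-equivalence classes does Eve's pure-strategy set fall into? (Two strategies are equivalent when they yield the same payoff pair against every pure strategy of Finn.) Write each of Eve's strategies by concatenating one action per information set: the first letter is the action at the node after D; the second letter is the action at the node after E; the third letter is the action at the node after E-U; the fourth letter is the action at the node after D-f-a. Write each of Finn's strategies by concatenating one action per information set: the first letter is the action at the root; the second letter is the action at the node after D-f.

9

Eve has 16 pure strategies: gWTs, gWTr, gWHs, gWHr, gUTs, gUTr, gUHs, gUHr, fWTs, fWTr, fWHs, fWHr, fUTs, fUTr, fUHs, fUHr. Columns: Dc, Da, Ec, Ea.
{gWTs, gWTr, gWHs, gWHr} → row (4,0) (4,0) (4,6) (4,6)
{gUTs, gUTr} → row (4,0) (4,0) (2,2) (2,2)
{gUHs, gUHr} → row (4,0) (4,0) (6,0) (6,0)
{fWTs, fWHs} → row (4,4) (1,2) (4,6) (4,6)
{fWTr, fWHr} → row (4,4) (5,6) (4,6) (4,6)
{fUTs} → row (4,4) (1,2) (2,2) (2,2)
{fUTr} → row (4,4) (5,6) (2,2) (2,2)
{fUHs} → row (4,4) (1,2) (6,0) (6,0)
{fUHr} → row (4,4) (5,6) (6,0) (6,0)
That's 9 distinct rows out of 16 strategies.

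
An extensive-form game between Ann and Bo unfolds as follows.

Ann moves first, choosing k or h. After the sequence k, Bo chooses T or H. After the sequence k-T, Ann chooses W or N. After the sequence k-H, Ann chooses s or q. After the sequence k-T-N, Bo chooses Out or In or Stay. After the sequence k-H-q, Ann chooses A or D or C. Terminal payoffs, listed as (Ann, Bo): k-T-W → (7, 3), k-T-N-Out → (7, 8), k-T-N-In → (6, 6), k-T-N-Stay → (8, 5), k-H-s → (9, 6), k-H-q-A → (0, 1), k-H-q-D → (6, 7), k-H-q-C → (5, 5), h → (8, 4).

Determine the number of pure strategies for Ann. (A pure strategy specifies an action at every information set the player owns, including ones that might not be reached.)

Ann owns the root with actions {k, h} — two choices.
Ann owns the node after k-T with actions {W, N} — two choices.
Ann owns the node after k-H with actions {s, q} — two choices.
Ann owns the node after k-H-q with actions {A, D, C} — three choices.
A pure strategy fixes one action at each information set independently, so the count is the product 2 × 2 × 2 × 3 = 24.
(For reference, Bo has 6 pure strategies, giving a 24×6 normal-form matrix.)

24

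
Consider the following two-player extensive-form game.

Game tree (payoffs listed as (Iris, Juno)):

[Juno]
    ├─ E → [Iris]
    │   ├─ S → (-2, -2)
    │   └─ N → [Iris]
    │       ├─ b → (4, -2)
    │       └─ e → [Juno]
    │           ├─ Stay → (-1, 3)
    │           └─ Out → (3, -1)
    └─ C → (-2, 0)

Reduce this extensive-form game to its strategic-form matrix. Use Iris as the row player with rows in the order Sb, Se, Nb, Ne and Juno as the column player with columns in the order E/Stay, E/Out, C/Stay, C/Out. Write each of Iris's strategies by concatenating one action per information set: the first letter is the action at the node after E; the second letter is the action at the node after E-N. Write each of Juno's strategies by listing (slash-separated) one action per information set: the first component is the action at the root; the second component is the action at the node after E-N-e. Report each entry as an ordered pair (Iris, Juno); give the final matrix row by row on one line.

Row Sb: E/Stay→(-2,-2), E/Out→(-2,-2), C/Stay→(-2,0), C/Out→(-2,0)
Row Se: E/Stay→(-2,-2), E/Out→(-2,-2), C/Stay→(-2,0), C/Out→(-2,0)
Row Nb: E/Stay→(4,-2), E/Out→(4,-2), C/Stay→(-2,0), C/Out→(-2,0)
Row Ne: E/Stay→(-1,3), E/Out→(3,-1), C/Stay→(-2,0), C/Out→(-2,0)

Sb: (-2,-2) (-2,-2) (-2,0) (-2,0) | Se: (-2,-2) (-2,-2) (-2,0) (-2,0) | Nb: (4,-2) (4,-2) (-2,0) (-2,0) | Ne: (-1,3) (3,-1) (-2,0) (-2,0)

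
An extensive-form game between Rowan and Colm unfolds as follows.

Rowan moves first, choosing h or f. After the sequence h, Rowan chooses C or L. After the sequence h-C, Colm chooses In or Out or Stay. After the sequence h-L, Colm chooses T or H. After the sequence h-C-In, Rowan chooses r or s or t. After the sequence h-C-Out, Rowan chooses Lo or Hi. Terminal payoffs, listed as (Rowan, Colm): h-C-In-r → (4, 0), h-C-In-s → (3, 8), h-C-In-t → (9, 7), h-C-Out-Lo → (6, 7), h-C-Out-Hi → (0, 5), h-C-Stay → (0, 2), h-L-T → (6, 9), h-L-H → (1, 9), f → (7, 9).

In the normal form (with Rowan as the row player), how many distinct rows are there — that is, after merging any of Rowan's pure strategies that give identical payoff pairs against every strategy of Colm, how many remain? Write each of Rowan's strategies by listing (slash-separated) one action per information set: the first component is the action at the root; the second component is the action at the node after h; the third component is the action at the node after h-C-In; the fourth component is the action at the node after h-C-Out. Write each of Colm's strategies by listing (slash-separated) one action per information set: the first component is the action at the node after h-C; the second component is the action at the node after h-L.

Rowan has 24 pure strategies: h/C/r/Lo, h/C/r/Hi, h/C/s/Lo, h/C/s/Hi, h/C/t/Lo, h/C/t/Hi, h/L/r/Lo, h/L/r/Hi, h/L/s/Lo, h/L/s/Hi, h/L/t/Lo, h/L/t/Hi, f/C/r/Lo, f/C/r/Hi, f/C/s/Lo, f/C/s/Hi, f/C/t/Lo, f/C/t/Hi, f/L/r/Lo, f/L/r/Hi, f/L/s/Lo, f/L/s/Hi, f/L/t/Lo, f/L/t/Hi. Columns: In/T, In/H, Out/T, Out/H, Stay/T, Stay/H.
{h/C/r/Lo} → row (4,0) (4,0) (6,7) (6,7) (0,2) (0,2)
{h/C/r/Hi} → row (4,0) (4,0) (0,5) (0,5) (0,2) (0,2)
{h/C/s/Lo} → row (3,8) (3,8) (6,7) (6,7) (0,2) (0,2)
{h/C/s/Hi} → row (3,8) (3,8) (0,5) (0,5) (0,2) (0,2)
{h/C/t/Lo} → row (9,7) (9,7) (6,7) (6,7) (0,2) (0,2)
{h/C/t/Hi} → row (9,7) (9,7) (0,5) (0,5) (0,2) (0,2)
{h/L/r/Lo, h/L/r/Hi, h/L/s/Lo, h/L/s/Hi, h/L/t/Lo, h/L/t/Hi} → row (6,9) (1,9) (6,9) (1,9) (6,9) (1,9)
{f/C/r/Lo, f/C/r/Hi, f/C/s/Lo, f/C/s/Hi, f/C/t/Lo, f/C/t/Hi, f/L/r/Lo, f/L/r/Hi, f/L/s/Lo, f/L/s/Hi, f/L/t/Lo, f/L/t/Hi} → row (7,9) (7,9) (7,9) (7,9) (7,9) (7,9)
That's 8 distinct rows out of 24 strategies.

8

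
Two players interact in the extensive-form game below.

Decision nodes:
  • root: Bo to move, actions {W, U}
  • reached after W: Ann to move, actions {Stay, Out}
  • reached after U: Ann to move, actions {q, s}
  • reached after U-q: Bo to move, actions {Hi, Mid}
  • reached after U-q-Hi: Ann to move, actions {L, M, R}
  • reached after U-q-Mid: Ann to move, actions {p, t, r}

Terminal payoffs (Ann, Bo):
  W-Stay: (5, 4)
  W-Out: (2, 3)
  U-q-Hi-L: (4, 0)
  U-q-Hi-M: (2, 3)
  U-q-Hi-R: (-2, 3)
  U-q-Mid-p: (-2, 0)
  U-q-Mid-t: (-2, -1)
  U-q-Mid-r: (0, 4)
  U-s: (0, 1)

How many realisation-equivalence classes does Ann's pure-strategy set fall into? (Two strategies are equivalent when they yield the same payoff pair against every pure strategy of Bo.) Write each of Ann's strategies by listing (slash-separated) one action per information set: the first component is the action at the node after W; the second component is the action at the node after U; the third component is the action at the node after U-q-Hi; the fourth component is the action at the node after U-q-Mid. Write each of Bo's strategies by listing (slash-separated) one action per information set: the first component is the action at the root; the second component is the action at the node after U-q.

Ann has 36 pure strategies: Stay/q/L/p, Stay/q/L/t, Stay/q/L/r, Stay/q/M/p, Stay/q/M/t, Stay/q/M/r, Stay/q/R/p, Stay/q/R/t, Stay/q/R/r, Stay/s/L/p, Stay/s/L/t, Stay/s/L/r, Stay/s/M/p, Stay/s/M/t, Stay/s/M/r, Stay/s/R/p, Stay/s/R/t, Stay/s/R/r, Out/q/L/p, Out/q/L/t, Out/q/L/r, Out/q/M/p, Out/q/M/t, Out/q/M/r, Out/q/R/p, Out/q/R/t, Out/q/R/r, Out/s/L/p, Out/s/L/t, Out/s/L/r, Out/s/M/p, Out/s/M/t, Out/s/M/r, Out/s/R/p, Out/s/R/t, Out/s/R/r. Columns: W/Hi, W/Mid, U/Hi, U/Mid.
{Stay/q/L/p} → row (5,4) (5,4) (4,0) (-2,0)
{Stay/q/L/t} → row (5,4) (5,4) (4,0) (-2,-1)
{Stay/q/L/r} → row (5,4) (5,4) (4,0) (0,4)
{Stay/q/M/p} → row (5,4) (5,4) (2,3) (-2,0)
{Stay/q/M/t} → row (5,4) (5,4) (2,3) (-2,-1)
{Stay/q/M/r} → row (5,4) (5,4) (2,3) (0,4)
{Stay/q/R/p} → row (5,4) (5,4) (-2,3) (-2,0)
{Stay/q/R/t} → row (5,4) (5,4) (-2,3) (-2,-1)
{Stay/q/R/r} → row (5,4) (5,4) (-2,3) (0,4)
{Stay/s/L/p, Stay/s/L/t, Stay/s/L/r, Stay/s/M/p, Stay/s/M/t, Stay/s/M/r, Stay/s/R/p, Stay/s/R/t, Stay/s/R/r} → row (5,4) (5,4) (0,1) (0,1)
{Out/q/L/p} → row (2,3) (2,3) (4,0) (-2,0)
{Out/q/L/t} → row (2,3) (2,3) (4,0) (-2,-1)
{Out/q/L/r} → row (2,3) (2,3) (4,0) (0,4)
{Out/q/M/p} → row (2,3) (2,3) (2,3) (-2,0)
{Out/q/M/t} → row (2,3) (2,3) (2,3) (-2,-1)
{Out/q/M/r} → row (2,3) (2,3) (2,3) (0,4)
{Out/q/R/p} → row (2,3) (2,3) (-2,3) (-2,0)
{Out/q/R/t} → row (2,3) (2,3) (-2,3) (-2,-1)
{Out/q/R/r} → row (2,3) (2,3) (-2,3) (0,4)
{Out/s/L/p, Out/s/L/t, Out/s/L/r, Out/s/M/p, Out/s/M/t, Out/s/M/r, Out/s/R/p, Out/s/R/t, Out/s/R/r} → row (2,3) (2,3) (0,1) (0,1)
That's 20 distinct rows out of 36 strategies.

20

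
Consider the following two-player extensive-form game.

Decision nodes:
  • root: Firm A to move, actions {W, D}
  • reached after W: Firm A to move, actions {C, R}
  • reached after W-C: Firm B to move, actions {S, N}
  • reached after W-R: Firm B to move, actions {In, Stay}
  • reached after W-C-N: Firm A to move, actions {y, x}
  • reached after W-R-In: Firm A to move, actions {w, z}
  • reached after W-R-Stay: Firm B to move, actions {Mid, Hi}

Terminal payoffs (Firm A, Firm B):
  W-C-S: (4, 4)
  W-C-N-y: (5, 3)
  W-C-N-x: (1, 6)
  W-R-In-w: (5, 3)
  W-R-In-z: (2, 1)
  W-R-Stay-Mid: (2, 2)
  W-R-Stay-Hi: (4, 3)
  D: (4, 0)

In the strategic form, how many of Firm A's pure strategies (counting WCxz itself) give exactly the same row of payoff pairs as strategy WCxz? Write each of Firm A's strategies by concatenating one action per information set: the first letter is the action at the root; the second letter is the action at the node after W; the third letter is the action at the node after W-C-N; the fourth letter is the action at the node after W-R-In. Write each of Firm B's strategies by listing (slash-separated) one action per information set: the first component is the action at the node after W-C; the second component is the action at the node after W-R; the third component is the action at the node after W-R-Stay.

2

Row for WCxz (columns S/In/Mid, S/In/Hi, S/Stay/Mid, S/Stay/Hi, N/In/Mid, N/In/Hi, N/Stay/Mid, N/Stay/Hi): (4,4) (4,4) (4,4) (4,4) (1,6) (1,6) (1,6) (1,6).
Under WCxz, Firm A's choice at the node after W-R-In can never be reached regardless of what Firm B does, so varying those choices leaves every outcome unchanged.
Holding the reachable choices fixed and varying the unreachable one freely already gives 2 equivalent strategies.
No other strategy reproduces this row, so those 2 are the full class: WCxw, WCxz.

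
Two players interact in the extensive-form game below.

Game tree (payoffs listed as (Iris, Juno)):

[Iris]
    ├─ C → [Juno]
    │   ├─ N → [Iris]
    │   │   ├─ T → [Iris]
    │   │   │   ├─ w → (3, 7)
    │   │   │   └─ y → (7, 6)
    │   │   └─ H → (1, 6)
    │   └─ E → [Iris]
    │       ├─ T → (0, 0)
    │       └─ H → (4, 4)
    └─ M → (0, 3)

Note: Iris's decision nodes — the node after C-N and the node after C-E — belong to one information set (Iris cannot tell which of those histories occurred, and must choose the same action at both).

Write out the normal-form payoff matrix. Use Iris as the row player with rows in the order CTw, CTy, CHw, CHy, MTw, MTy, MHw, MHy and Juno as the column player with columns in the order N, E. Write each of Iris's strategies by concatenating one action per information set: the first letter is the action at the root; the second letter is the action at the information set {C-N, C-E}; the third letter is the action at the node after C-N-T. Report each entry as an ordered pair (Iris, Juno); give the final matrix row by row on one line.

CTw: (3,7) (0,0) | CTy: (7,6) (0,0) | CHw: (1,6) (4,4) | CHy: (1,6) (4,4) | MTw: (0,3) (0,3) | MTy: (0,3) (0,3) | MHw: (0,3) (0,3) | MHy: (0,3) (0,3)

            N        E
 CTw    (3,7)    (0,0)
 CTy    (7,6)    (0,0)
 CHw    (1,6)    (4,4)
 CHy    (1,6)    (4,4)
 MTw    (0,3)    (0,3)
 MTy    (0,3)    (0,3)
 MHw    (0,3)    (0,3)
 MHy    (0,3)    (0,3)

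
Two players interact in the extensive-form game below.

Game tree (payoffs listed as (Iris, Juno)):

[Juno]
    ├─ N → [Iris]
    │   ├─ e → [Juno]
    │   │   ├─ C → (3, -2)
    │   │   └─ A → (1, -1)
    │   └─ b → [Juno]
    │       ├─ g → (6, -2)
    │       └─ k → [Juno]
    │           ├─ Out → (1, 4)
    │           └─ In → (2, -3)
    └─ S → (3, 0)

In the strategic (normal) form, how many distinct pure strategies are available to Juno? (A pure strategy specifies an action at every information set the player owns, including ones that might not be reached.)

16

Juno owns the root with actions {N, S} — two choices.
Juno owns the node after N-e with actions {C, A} — two choices.
Juno owns the node after N-b with actions {g, k} — two choices.
Juno owns the node after N-b-k with actions {Out, In} — two choices.
A pure strategy fixes one action at each information set independently, so the count is the product 2 × 2 × 2 × 2 = 16.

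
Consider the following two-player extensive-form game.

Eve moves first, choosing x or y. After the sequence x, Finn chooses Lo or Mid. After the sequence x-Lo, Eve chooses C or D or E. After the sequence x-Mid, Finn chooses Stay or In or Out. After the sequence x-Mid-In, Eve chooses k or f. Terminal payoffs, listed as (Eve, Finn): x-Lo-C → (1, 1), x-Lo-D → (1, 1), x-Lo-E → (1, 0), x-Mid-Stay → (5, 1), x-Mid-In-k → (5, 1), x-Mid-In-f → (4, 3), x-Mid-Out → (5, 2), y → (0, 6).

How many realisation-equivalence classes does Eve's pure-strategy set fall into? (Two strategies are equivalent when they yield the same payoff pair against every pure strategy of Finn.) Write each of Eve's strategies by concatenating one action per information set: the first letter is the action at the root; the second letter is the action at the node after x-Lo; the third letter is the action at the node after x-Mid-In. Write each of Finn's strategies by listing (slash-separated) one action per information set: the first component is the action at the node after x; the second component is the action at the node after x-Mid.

Eve has 12 pure strategies: xCk, xCf, xDk, xDf, xEk, xEf, yCk, yCf, yDk, yDf, yEk, yEf. Columns: Lo/Stay, Lo/In, Lo/Out, Mid/Stay, Mid/In, Mid/Out.
{xCk, xDk} → row (1,1) (1,1) (1,1) (5,1) (5,1) (5,2)
{xCf, xDf} → row (1,1) (1,1) (1,1) (5,1) (4,3) (5,2)
{xEk} → row (1,0) (1,0) (1,0) (5,1) (5,1) (5,2)
{xEf} → row (1,0) (1,0) (1,0) (5,1) (4,3) (5,2)
{yCk, yCf, yDk, yDf, yEk, yEf} → row (0,6) (0,6) (0,6) (0,6) (0,6) (0,6)
That's 5 distinct rows out of 12 strategies.

5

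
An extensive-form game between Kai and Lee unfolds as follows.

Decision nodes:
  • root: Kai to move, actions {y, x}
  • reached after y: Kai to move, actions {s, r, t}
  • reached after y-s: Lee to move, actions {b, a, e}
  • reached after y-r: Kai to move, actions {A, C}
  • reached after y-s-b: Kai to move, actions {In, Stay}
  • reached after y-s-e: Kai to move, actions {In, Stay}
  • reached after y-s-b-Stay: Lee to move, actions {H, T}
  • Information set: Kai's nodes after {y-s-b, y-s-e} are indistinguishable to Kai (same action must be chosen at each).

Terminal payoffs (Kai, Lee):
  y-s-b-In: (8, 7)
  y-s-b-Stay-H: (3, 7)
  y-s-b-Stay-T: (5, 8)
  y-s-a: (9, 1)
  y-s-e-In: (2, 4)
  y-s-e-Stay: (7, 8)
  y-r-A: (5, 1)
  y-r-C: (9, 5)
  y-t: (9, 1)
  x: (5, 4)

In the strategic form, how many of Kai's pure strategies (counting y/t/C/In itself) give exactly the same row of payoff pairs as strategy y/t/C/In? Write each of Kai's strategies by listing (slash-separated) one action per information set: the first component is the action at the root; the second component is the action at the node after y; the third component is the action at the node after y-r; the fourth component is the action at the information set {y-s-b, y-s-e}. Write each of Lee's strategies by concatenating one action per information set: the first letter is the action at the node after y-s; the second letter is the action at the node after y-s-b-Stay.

Row for y/t/C/In (columns bH, bT, aH, aT, eH, eT): (9,1) (9,1) (9,1) (9,1) (9,1) (9,1).
Under y/t/C/In, Kai's choice at the node after y-r and at the information set {y-s-b, y-s-e} can never be reached regardless of what Lee does, so varying those choices leaves every outcome unchanged.
Holding the reachable choices fixed and varying the unreachable ones freely already gives 2 × 2 = 4 equivalent strategies.
No other strategy reproduces this row, so those 4 are the full class: y/t/A/In, y/t/A/Stay, y/t/C/In, y/t/C/Stay.

4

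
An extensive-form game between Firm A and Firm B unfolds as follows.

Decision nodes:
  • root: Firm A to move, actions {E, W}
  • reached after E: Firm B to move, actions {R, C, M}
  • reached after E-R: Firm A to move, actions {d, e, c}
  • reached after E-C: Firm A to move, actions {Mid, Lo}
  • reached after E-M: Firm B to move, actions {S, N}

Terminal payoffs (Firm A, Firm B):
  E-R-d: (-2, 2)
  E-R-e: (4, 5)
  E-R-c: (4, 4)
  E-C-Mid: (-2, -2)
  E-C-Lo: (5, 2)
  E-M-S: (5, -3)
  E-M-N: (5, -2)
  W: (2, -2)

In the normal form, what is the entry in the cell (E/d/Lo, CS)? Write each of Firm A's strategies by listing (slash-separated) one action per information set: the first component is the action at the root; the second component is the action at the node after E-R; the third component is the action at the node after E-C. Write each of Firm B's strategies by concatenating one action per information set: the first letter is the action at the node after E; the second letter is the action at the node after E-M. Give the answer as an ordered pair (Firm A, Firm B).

(5, 2)

Trace the play path from the root:
  Firm A plays E
  Firm B plays C at [E]
  Firm A plays Lo at [E-C]
→ terminal payoff (5, 2).
(Firm A's choice at the node after E-R is never reached on this path, so it doesn't affect the outcome.)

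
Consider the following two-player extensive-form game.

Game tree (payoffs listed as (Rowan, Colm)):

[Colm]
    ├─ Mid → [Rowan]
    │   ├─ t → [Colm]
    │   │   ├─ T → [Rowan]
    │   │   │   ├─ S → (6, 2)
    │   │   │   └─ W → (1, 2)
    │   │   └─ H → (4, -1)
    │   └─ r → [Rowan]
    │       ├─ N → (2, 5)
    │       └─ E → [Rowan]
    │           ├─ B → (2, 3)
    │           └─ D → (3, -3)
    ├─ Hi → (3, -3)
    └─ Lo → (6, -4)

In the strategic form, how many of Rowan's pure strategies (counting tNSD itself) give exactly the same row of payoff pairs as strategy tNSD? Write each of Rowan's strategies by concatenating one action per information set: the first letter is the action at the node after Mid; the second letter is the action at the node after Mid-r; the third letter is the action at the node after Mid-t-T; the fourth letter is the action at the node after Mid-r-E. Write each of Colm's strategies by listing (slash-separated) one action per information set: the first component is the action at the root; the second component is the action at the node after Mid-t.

Row for tNSD (columns Mid/T, Mid/H, Hi/T, Hi/H, Lo/T, Lo/H): (6,2) (4,-1) (3,-3) (3,-3) (6,-4) (6,-4).
Under tNSD, Rowan's choice at the node after Mid-r and at the node after Mid-r-E can never be reached regardless of what Colm does, so varying those choices leaves every outcome unchanged.
Holding the reachable choices fixed and varying the unreachable ones freely already gives 2 × 2 = 4 equivalent strategies.
No other strategy reproduces this row, so those 4 are the full class: tNSB, tNSD, tESB, tESD.

4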